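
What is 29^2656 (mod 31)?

By square-and-multiply:
2656 in binary is 101001100000, i.e. 2656 = 2048 + 512 + 64 + 32.
29^1 ≡ 29 (mod 31)
29^2 ≡ 29^2 = 841 ≡ 4 (mod 31)
29^4 ≡ 4^2 = 16 (mod 31)
29^8 ≡ 16^2 = 256 ≡ 8 (mod 31)
29^16 ≡ 8^2 = 64 ≡ 2 (mod 31)
29^32 ≡ 2^2 = 4 (mod 31)
29^64 ≡ 4^2 = 16 (mod 31)
29^128 ≡ 16^2 = 256 ≡ 8 (mod 31)
29^256 ≡ 8^2 = 64 ≡ 2 (mod 31)
29^512 ≡ 2^2 = 4 (mod 31)
29^1024 ≡ 4^2 = 16 (mod 31)
29^2048 ≡ 16^2 = 256 ≡ 8 (mod 31)
29^2656 = 29^2048 · 29^512 · 29^64 · 29^32 ≡ 8 · 4 · 16 · 4 (mod 31).
Accumulate the product:
8 · 4 = 32 ≡ 1
1 · 16 = 16
16 · 4 = 64 ≡ 2

2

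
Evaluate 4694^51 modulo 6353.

703

51 in binary is 110011, i.e. 51 = 32 + 16 + 2 + 1.
4694^1 ≡ 4694 (mod 6353)
4694^2 ≡ 4694^2 = 22033636 ≡ 1432 (mod 6353)
4694^4 ≡ 1432^2 = 2050624 ≡ 4958 (mod 6353)
4694^8 ≡ 4958^2 = 24581764 ≡ 2007 (mod 6353)
4694^16 ≡ 2007^2 = 4028049 ≡ 247 (mod 6353)
4694^32 ≡ 247^2 = 61009 ≡ 3832 (mod 6353)
4694^51 = 4694^32 · 4694^16 · 4694^2 · 4694^1 ≡ 3832 · 247 · 1432 · 4694 (mod 6353).
Accumulate the product:
3832 · 247 = 946504 ≡ 6260
6260 · 1432 = 8964320 ≡ 237
237 · 4694 = 1112478 ≡ 703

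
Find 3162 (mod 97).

3162 = 32*97 + 58, so 3162 ≡ 58 (mod 97).

58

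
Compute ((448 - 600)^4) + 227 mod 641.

448 - 600 = -152 ≡ 489 (mod 641)
(489)^4 ≡ 143 (mod 641)
143 + 227 = 370

370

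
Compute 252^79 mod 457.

254

Using repeated squaring:
79 in binary is 1001111, i.e. 79 = 64 + 8 + 4 + 2 + 1.
252^1 ≡ 252 (mod 457)
252^2 ≡ 252^2 = 63504 ≡ 438 (mod 457)
252^4 ≡ 438^2 = 191844 ≡ 361 (mod 457)
252^8 ≡ 361^2 = 130321 ≡ 76 (mod 457)
252^16 ≡ 76^2 = 5776 ≡ 292 (mod 457)
252^32 ≡ 292^2 = 85264 ≡ 262 (mod 457)
252^64 ≡ 262^2 = 68644 ≡ 94 (mod 457)
252^79 = 252^64 × 252^8 × 252^4 × 252^2 × 252^1 ≡ 94 × 76 × 361 × 438 × 252 (mod 457).
Accumulate the product:
94 × 76 = 7144 ≡ 289
289 × 361 = 104329 ≡ 133
133 × 438 = 58254 ≡ 215
215 × 252 = 54180 ≡ 254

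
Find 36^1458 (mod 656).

64

Using repeated squaring:
1458 in binary is 10110110010, i.e. 1458 = 1024 + 256 + 128 + 32 + 16 + 2.
36^1 ≡ 36 (mod 656)
36^2 ≡ 36^2 = 1296 ≡ 640 (mod 656)
36^4 ≡ 640^2 = 409600 ≡ 256 (mod 656)
36^8 ≡ 256^2 = 65536 ≡ 592 (mod 656)
36^16 ≡ 592^2 = 350464 ≡ 160 (mod 656)
36^32 ≡ 160^2 = 25600 ≡ 16 (mod 656)
36^64 ≡ 16^2 = 256 (mod 656)
36^128 ≡ 256^2 = 65536 ≡ 592 (mod 656)
36^256 ≡ 592^2 = 350464 ≡ 160 (mod 656)
36^512 ≡ 160^2 = 25600 ≡ 16 (mod 656)
36^1024 ≡ 16^2 = 256 (mod 656)
36^1458 = 36^1024 * 36^256 * 36^128 * 36^32 * 36^16 * 36^2 ≡ 256 * 160 * 592 * 16 * 160 * 640 (mod 656).
Accumulate the product:
256 * 160 = 40960 ≡ 288
288 * 592 = 170496 ≡ 592
592 * 16 = 9472 ≡ 288
288 * 160 = 46080 ≡ 160
160 * 640 = 102400 ≡ 64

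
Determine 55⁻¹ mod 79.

79 = 1×55 + 24
55 = 2×24 + 7
24 = 3×7 + 3
7 = 2×3 + 1
3 = 3×1 + 0
gcd(55, 79) = 1, so the inverse exists.
Bézout: 1 = −16×79 + 23×55.
So 55⁻¹ ≡ 23 (mod 79).

23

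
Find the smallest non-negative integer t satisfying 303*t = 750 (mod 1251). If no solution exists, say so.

gcd(303, 1251) = 3, and 3 | 750, so solutions exist.
Divide through by 3: 101*t = 250 (mod 417).
101⁻¹ ≡ 128 (mod 417).
t ≡ 128*250 ≡ 308 (mod 417).
The smallest non-negative solution is t = 308.

308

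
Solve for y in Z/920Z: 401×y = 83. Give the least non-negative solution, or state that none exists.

443

gcd(401, 920) = 1, so a unique solution mod 920 exists.
401⁻¹ ≡ 881 (mod 920).
y ≡ 881×83 ≡ 443 (mod 920).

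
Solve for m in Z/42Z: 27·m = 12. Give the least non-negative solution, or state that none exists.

gcd(27, 42) = 3, and 3 | 12, so solutions exist.
Divide through by 3: 9·m ≡ 4 (mod 14).
9⁻¹ ≡ 11 (mod 14).
m ≡ 11·4 ≡ 2 (mod 14).
The smallest non-negative solution is m = 2.

2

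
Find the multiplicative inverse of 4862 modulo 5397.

1493

Apply the Euclidean algorithm and back-substitute:
5397 = 1·4862 + 535
4862 = 9·535 + 47
535 = 11·47 + 18
47 = 2·18 + 11
18 = 1·11 + 7
11 = 1·7 + 4
7 = 1·4 + 3
4 = 1·3 + 1
3 = 3·1 + 0
gcd(4862, 5397) = 1, so the inverse exists.
Back-substitute for 1:
1 = 1·4 − 1·3
  = −1·7 + 2·4
  = 2·11 − 3·7
  = −3·18 + 5·11
  = 5·47 − 13·18
  = −13·535 + 148·47
  = 148·4862 − 1345·535
  = −1345·5397 + 1493·4862
So 4862⁻¹ ≡ 1493 (mod 5397).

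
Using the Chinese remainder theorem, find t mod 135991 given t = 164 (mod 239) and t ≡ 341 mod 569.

75449

239⁻¹ mod 569: 239×50 ≡ 1 (mod 569), so 239⁻¹ ≡ 50.
t = 164 + 239×((341 − 164)×50 mod 569) = 164 + 239×315 = 75449.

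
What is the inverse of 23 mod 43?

Run the extended Euclidean algorithm:
43 = 1×23 + 20
23 = 1×20 + 3
20 = 6×3 + 2
3 = 1×2 + 1
2 = 2×1 + 0
gcd(23, 43) = 1, so the inverse exists.
Back-substitute for 1:
1 = 1×3 − 1×2
  = −1×20 + 7×3
  = 7×23 − 8×20
  = −8×43 + 15×23
So 23⁻¹ ≡ 15 (mod 43).

15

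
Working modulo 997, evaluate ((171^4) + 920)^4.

276

(171)^4 ≡ 905 (mod 997)
905 + 920 = 1825 ≡ 828 (mod 997)
(828)^4 ≡ 276 (mod 997)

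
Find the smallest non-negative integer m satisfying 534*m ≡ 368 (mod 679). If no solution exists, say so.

gcd(534, 679) = 1, so a unique solution mod 679 exists.
534⁻¹ ≡ 487 (mod 679).
m ≡ 487*368 ≡ 639 (mod 679).

639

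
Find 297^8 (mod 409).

By square-and-multiply:
297^1 ≡ 297 (mod 409)
297^2 ≡ 297^2 = 88209 ≡ 274 (mod 409)
297^4 ≡ 274^2 = 75076 ≡ 229 (mod 409)
297^8 ≡ 229^2 = 52441 ≡ 89 (mod 409)
So 297^8 ≡ 89 (mod 409).

89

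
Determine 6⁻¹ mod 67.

56

Run the extended Euclidean algorithm:
67 = 11·6 + 1
6 = 6·1 + 0
gcd(6, 67) = 1, so the inverse exists.
Bézout: 1 = 1·67 − 11·6.
So 6⁻¹ ≡ −11 ≡ 56 (mod 67).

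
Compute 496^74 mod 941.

Compute successive squares:
496^1 ≡ 496 (mod 941)
496^2 ≡ 496^2 = 246016 ≡ 415 (mod 941)
496^4 ≡ 415^2 = 172225 ≡ 22 (mod 941)
496^8 ≡ 22^2 = 484 (mod 941)
496^16 ≡ 484^2 = 234256 ≡ 888 (mod 941)
496^32 ≡ 888^2 = 788544 ≡ 927 (mod 941)
496^64 ≡ 927^2 = 859329 ≡ 196 (mod 941)
496^74 = 496^64 × 496^8 × 496^2 ≡ 196 × 484 × 415 (mod 941).
Accumulate the product:
196 × 484 = 94864 ≡ 764
764 × 415 = 317060 ≡ 884

884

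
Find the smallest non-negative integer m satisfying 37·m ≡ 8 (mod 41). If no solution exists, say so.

gcd(37, 41) = 1, so a unique solution mod 41 exists.
37⁻¹ ≡ 10 (mod 41).
m ≡ 10·8 ≡ 39 (mod 41).

39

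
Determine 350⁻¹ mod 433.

313

Run the extended Euclidean algorithm:
433 = 1*350 + 83
350 = 4*83 + 18
83 = 4*18 + 11
18 = 1*11 + 7
11 = 1*7 + 4
7 = 1*4 + 3
4 = 1*3 + 1
3 = 3*1 + 0
gcd(350, 433) = 1, so the inverse exists.
Back-substitute for 1:
1 = 1*4 − 1*3
  = −1*7 + 2*4
  = 2*11 − 3*7
  = −3*18 + 5*11
  = 5*83 − 23*18
  = −23*350 + 97*83
  = 97*433 − 120*350
So 350⁻¹ ≡ −120 ≡ 313 (mod 433).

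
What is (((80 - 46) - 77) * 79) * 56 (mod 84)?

28

80 - 46 = 34
34 - 77 = -43 ≡ 41 (mod 84)
41 * 79 = 3239 ≡ 47 (mod 84)
47 * 56 = 2632 ≡ 28 (mod 84)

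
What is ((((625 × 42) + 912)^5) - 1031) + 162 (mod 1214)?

625 × 42 = 26250 ≡ 756 (mod 1214)
756 + 912 = 1668 ≡ 454 (mod 1214)
(454)^5 ≡ 288 (mod 1214)
288 - 1031 = -743 ≡ 471 (mod 1214)
471 + 162 = 633

633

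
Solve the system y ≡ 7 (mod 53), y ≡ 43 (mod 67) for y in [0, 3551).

53⁻¹ mod 67: 53×43 ≡ 1 (mod 67), so 53⁻¹ ≡ 43.
y = 7 + 53×((43 − 7)×43 mod 67) = 7 + 53×7 = 378.
Check: 378 mod 53 = 7, 378 mod 67 = 43. ✓

378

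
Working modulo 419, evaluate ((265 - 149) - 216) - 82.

237

265 - 149 = 116
116 - 216 = -100 ≡ 319 (mod 419)
319 - 82 = 237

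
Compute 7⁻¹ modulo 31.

9

By the extended Euclidean algorithm:
31 = 4*7 + 3
7 = 2*3 + 1
3 = 3*1 + 0
gcd(7, 31) = 1, so the inverse exists.
Back-substitute for 1:
1 = 1*7 − 2*3
  = −2*31 + 9*7
So 7⁻¹ ≡ 9 (mod 31).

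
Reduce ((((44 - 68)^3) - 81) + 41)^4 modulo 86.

44 - 68 = -24 ≡ 62 (mod 86)
(62)^3 ≡ 22 (mod 86)
22 - 81 = -59 ≡ 27 (mod 86)
27 + 41 = 68
(68)^4 ≡ 56 (mod 86)

56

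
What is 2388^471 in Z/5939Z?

613

Using repeated squaring:
471 in binary is 111010111, i.e. 471 = 256 + 128 + 64 + 16 + 4 + 2 + 1.
2388^1 ≡ 2388 (mod 5939)
2388^2 ≡ 2388^2 = 5702544 ≡ 1104 (mod 5939)
2388^4 ≡ 1104^2 = 1218816 ≡ 1321 (mod 5939)
2388^8 ≡ 1321^2 = 1745041 ≡ 4914 (mod 5939)
2388^16 ≡ 4914^2 = 24147396 ≡ 5361 (mod 5939)
2388^32 ≡ 5361^2 = 28740321 ≡ 1500 (mod 5939)
2388^64 ≡ 1500^2 = 2250000 ≡ 5058 (mod 5939)
2388^128 ≡ 5058^2 = 25583364 ≡ 4091 (mod 5939)
2388^256 ≡ 4091^2 = 16736281 ≡ 179 (mod 5939)
2388^471 = 2388^256 * 2388^128 * 2388^64 * 2388^16 * 2388^4 * 2388^2 * 2388^1 ≡ 179 * 4091 * 5058 * 5361 * 1321 * 1104 * 2388 (mod 5939).
Accumulate the product:
179 * 4091 = 732289 ≡ 1792
1792 * 5058 = 9063936 ≡ 1022
1022 * 5361 = 5478942 ≡ 3184
3184 * 1321 = 4206064 ≡ 1252
1252 * 1104 = 1382208 ≡ 4360
4360 * 2388 = 10411680 ≡ 613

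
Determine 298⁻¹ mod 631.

Apply the Euclidean algorithm and back-substitute:
631 = 2*298 + 35
298 = 8*35 + 18
35 = 1*18 + 17
18 = 1*17 + 1
17 = 17*1 + 0
gcd(298, 631) = 1, so the inverse exists.
Back-substitute for 1:
1 = 1*18 − 1*17
  = −1*35 + 2*18
  = 2*298 − 17*35
  = −17*631 + 36*298
So 298⁻¹ ≡ 36 (mod 631).

36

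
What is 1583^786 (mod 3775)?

1519

786 in binary is 1100010010, i.e. 786 = 512 + 256 + 16 + 2.
1583^1 ≡ 1583 (mod 3775)
1583^2 ≡ 1583^2 = 2505889 ≡ 3064 (mod 3775)
1583^4 ≡ 3064^2 = 9388096 ≡ 3446 (mod 3775)
1583^8 ≡ 3446^2 = 11874916 ≡ 2541 (mod 3775)
1583^16 ≡ 2541^2 = 6456681 ≡ 1431 (mod 3775)
1583^32 ≡ 1431^2 = 2047761 ≡ 1711 (mod 3775)
1583^64 ≡ 1711^2 = 2927521 ≡ 1896 (mod 3775)
1583^128 ≡ 1896^2 = 3594816 ≡ 1016 (mod 3775)
1583^256 ≡ 1016^2 = 1032256 ≡ 1681 (mod 3775)
1583^512 ≡ 1681^2 = 2825761 ≡ 2061 (mod 3775)
1583^786 = 1583^512 * 1583^256 * 1583^16 * 1583^2 ≡ 2061 * 1681 * 1431 * 3064 (mod 3775).
Accumulate the product:
2061 * 1681 = 3464541 ≡ 2866
2866 * 1431 = 4101246 ≡ 1596
1596 * 3064 = 4890144 ≡ 1519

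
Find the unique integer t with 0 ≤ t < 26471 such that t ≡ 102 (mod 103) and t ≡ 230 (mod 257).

103⁻¹ mod 257: 103×5 ≡ 1 (mod 257), so 103⁻¹ ≡ 5.
t = 102 + 103×((230 − 102)×5 mod 257) = 102 + 103×126 = 13080.
Check: 13080 mod 103 = 102, 13080 mod 257 = 230. ✓

13080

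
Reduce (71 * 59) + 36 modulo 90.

85

71 * 59 = 4189 ≡ 49 (mod 90)
49 + 36 = 85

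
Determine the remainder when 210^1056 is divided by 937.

Compute successive squares:
1056 in binary is 10000100000, i.e. 1056 = 1024 + 32.
210^1 ≡ 210 (mod 937)
210^2 ≡ 210^2 = 44100 ≡ 61 (mod 937)
210^4 ≡ 61^2 = 3721 ≡ 910 (mod 937)
210^8 ≡ 910^2 = 828100 ≡ 729 (mod 937)
210^16 ≡ 729^2 = 531441 ≡ 162 (mod 937)
210^32 ≡ 162^2 = 26244 ≡ 8 (mod 937)
210^64 ≡ 8^2 = 64 (mod 937)
210^128 ≡ 64^2 = 4096 ≡ 348 (mod 937)
210^256 ≡ 348^2 = 121104 ≡ 231 (mod 937)
210^512 ≡ 231^2 = 53361 ≡ 889 (mod 937)
210^1024 ≡ 889^2 = 790321 ≡ 430 (mod 937)
210^1056 = 210^1024 × 210^32 ≡ 430 × 8 (mod 937).
430 × 8 = 3440 ≡ 629 (mod 937).

629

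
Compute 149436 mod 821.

149436 = 182×821 + 14, so 149436 ≡ 14 (mod 821).

14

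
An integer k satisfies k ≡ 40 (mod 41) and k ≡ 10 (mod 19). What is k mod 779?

409

41⁻¹ mod 19: 41·13 ≡ 1 (mod 19), so 41⁻¹ ≡ 13.
k = 40 + 41·((10 − 40)·13 mod 19) = 40 + 41·9 = 409.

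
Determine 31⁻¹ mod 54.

54 = 1×31 + 23
31 = 1×23 + 8
23 = 2×8 + 7
8 = 1×7 + 1
7 = 7×1 + 0
gcd(31, 54) = 1, so the inverse exists.
Back-substitute for 1:
1 = 1×8 − 1×7
  = −1×23 + 3×8
  = 3×31 − 4×23
  = −4×54 + 7×31
So 31⁻¹ ≡ 7 (mod 54).

7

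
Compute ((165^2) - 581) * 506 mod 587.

235

(165)^2 ≡ 223 (mod 587)
223 - 581 = -358 ≡ 229 (mod 587)
229 * 506 = 115874 ≡ 235 (mod 587)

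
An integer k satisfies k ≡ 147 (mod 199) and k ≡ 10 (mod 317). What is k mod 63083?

50096

199⁻¹ mod 317: 199×137 ≡ 1 (mod 317), so 199⁻¹ ≡ 137.
k = 147 + 199×((10 − 147)×137 mod 317) = 147 + 199×251 = 50096.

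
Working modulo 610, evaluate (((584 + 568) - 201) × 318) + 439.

297

584 + 568 = 1152 ≡ 542 (mod 610)
542 - 201 = 341
341 × 318 = 108438 ≡ 468 (mod 610)
468 + 439 = 907 ≡ 297 (mod 610)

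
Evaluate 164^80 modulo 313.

76

164^1 ≡ 164 (mod 313)
164^2 ≡ 164^2 = 26896 ≡ 291 (mod 313)
164^4 ≡ 291^2 = 84681 ≡ 171 (mod 313)
164^8 ≡ 171^2 = 29241 ≡ 132 (mod 313)
164^16 ≡ 132^2 = 17424 ≡ 209 (mod 313)
164^32 ≡ 209^2 = 43681 ≡ 174 (mod 313)
164^64 ≡ 174^2 = 30276 ≡ 228 (mod 313)
164^80 = 164^64 × 164^16 ≡ 228 × 209 (mod 313).
228 × 209 = 47652 ≡ 76 (mod 313).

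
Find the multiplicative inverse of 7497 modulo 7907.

7772

7907 = 1*7497 + 410
7497 = 18*410 + 117
410 = 3*117 + 59
117 = 1*59 + 58
59 = 1*58 + 1
58 = 58*1 + 0
gcd(7497, 7907) = 1, so the inverse exists.
Bézout: 1 = 128*7907 − 135*7497.
So 7497⁻¹ ≡ −135 ≡ 7772 (mod 7907).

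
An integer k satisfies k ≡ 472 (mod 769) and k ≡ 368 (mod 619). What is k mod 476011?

769⁻¹ mod 619: 769*293 ≡ 1 (mod 619), so 769⁻¹ ≡ 293.
k = 472 + 769*((368 − 472)*293 mod 619) = 472 + 769*478 = 368054.
Check: 368054 mod 769 = 472, 368054 mod 619 = 368. ✓

368054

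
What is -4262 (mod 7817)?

-4262 = -1*7817 + 3555, so -4262 ≡ 3555 (mod 7817).

3555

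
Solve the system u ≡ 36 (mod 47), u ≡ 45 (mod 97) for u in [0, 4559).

47⁻¹ mod 97: 47*64 ≡ 1 (mod 97), so 47⁻¹ ≡ 64.
u = 36 + 47*((45 − 36)*64 mod 97) = 36 + 47*91 = 4313.

4313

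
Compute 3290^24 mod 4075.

Compute successive squares:
3290^1 ≡ 3290 (mod 4075)
3290^2 ≡ 3290^2 = 10824100 ≡ 900 (mod 4075)
3290^4 ≡ 900^2 = 810000 ≡ 3150 (mod 4075)
3290^8 ≡ 3150^2 = 9922500 ≡ 3950 (mod 4075)
3290^16 ≡ 3950^2 = 15602500 ≡ 3400 (mod 4075)
3290^24 = 3290^16 * 3290^8 ≡ 3400 * 3950 (mod 4075).
3400 * 3950 = 13430000 ≡ 2875 (mod 4075).

2875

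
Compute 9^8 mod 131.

121

9^1 ≡ 9 (mod 131)
9^2 ≡ 9^2 = 81 (mod 131)
9^4 ≡ 81^2 = 6561 ≡ 11 (mod 131)
9^8 ≡ 11^2 = 121 (mod 131)
So 9^8 ≡ 121 (mod 131).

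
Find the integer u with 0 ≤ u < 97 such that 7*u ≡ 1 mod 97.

Run the extended Euclidean algorithm:
97 = 13·7 + 6
7 = 1·6 + 1
6 = 6·1 + 0
gcd(7, 97) = 1, so the inverse exists.
Bézout: 1 = −1·97 + 14·7.
So 7⁻¹ ≡ 14 (mod 97).

14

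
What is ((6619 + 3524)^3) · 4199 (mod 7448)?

2793

6619 + 3524 = 10143 ≡ 2695 (mod 7448)
(2695)^3 ≡ 1911 (mod 7448)
1911 · 4199 = 8024289 ≡ 2793 (mod 7448)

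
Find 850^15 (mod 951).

15 in binary is 1111, i.e. 15 = 8 + 4 + 2 + 1.
850^1 ≡ 850 (mod 951)
850^2 ≡ 850^2 = 722500 ≡ 691 (mod 951)
850^4 ≡ 691^2 = 477481 ≡ 79 (mod 951)
850^8 ≡ 79^2 = 6241 ≡ 535 (mod 951)
850^15 = 850^8 · 850^4 · 850^2 · 850^1 ≡ 535 · 79 · 691 · 850 (mod 951).
Accumulate the product:
535 · 79 = 42265 ≡ 421
421 · 691 = 290911 ≡ 856
856 · 850 = 727600 ≡ 85

85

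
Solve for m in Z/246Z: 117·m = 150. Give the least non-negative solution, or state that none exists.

gcd(117, 246) = 3, and 3 | 150, so solutions exist.
Divide through by 3: 39·m ≡ 50 mod 82.
39⁻¹ ≡ 61 (mod 82).
m ≡ 61·50 ≡ 16 (mod 82).
The smallest non-negative solution is m = 16.

16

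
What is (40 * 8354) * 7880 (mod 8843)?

690

40 * 8354 = 334160 ≡ 6969 (mod 8843)
6969 * 7880 = 54915720 ≡ 690 (mod 8843)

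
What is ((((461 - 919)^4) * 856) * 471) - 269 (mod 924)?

461 - 919 = -458 ≡ 466 (mod 924)
(466)^4 ≡ 256 (mod 924)
256 * 856 = 219136 ≡ 148 (mod 924)
148 * 471 = 69708 ≡ 408 (mod 924)
408 - 269 = 139

139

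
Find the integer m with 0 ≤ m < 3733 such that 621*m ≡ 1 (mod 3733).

1599

Run the extended Euclidean algorithm:
3733 = 6×621 + 7
621 = 88×7 + 5
7 = 1×5 + 2
5 = 2×2 + 1
2 = 2×1 + 0
gcd(621, 3733) = 1, so the inverse exists.
Back-substitute for 1:
1 = 1×5 − 2×2
  = −2×7 + 3×5
  = 3×621 − 266×7
  = −266×3733 + 1599×621
So 621⁻¹ ≡ 1599 (mod 3733).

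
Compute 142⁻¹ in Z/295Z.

295 = 2*142 + 11
142 = 12*11 + 10
11 = 1*10 + 1
10 = 10*1 + 0
gcd(142, 295) = 1, so the inverse exists.
Bézout: 1 = 13*295 − 27*142.
So 142⁻¹ ≡ −27 ≡ 268 (mod 295).

268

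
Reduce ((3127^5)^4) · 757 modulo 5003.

4514

(3127)^5 ≡ 151 (mod 5003)
(151)^4 ≡ 3859 (mod 5003)
3859 · 757 = 2921263 ≡ 4514 (mod 5003)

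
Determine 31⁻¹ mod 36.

7

By the extended Euclidean algorithm:
36 = 1·31 + 5
31 = 6·5 + 1
5 = 5·1 + 0
gcd(31, 36) = 1, so the inverse exists.
Bézout: 1 = −6·36 + 7·31.
So 31⁻¹ ≡ 7 (mod 36).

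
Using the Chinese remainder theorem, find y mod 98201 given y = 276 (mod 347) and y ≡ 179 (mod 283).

78004

347⁻¹ mod 283: 347×199 ≡ 1 (mod 283), so 347⁻¹ ≡ 199.
y = 276 + 347×((179 − 276)×199 mod 283) = 276 + 347×224 = 78004.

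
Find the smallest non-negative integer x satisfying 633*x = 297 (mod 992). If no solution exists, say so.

433

gcd(633, 992) = 1, so a unique solution mod 992 exists.
633⁻¹ ≡ 105 (mod 992).
x ≡ 105*297 ≡ 433 (mod 992).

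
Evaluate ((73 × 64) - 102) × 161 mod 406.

98

73 × 64 = 4672 ≡ 206 (mod 406)
206 - 102 = 104
104 × 161 = 16744 ≡ 98 (mod 406)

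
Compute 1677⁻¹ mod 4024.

Run the extended Euclidean algorithm:
4024 = 2*1677 + 670
1677 = 2*670 + 337
670 = 1*337 + 333
337 = 1*333 + 4
333 = 83*4 + 1
4 = 4*1 + 0
gcd(1677, 4024) = 1, so the inverse exists.
Back-substitute for 1:
1 = 1*333 − 83*4
  = −83*337 + 84*333
  = 84*670 − 167*337
  = −167*1677 + 418*670
  = 418*4024 − 1003*1677
So 1677⁻¹ ≡ −1003 ≡ 3021 (mod 4024).

3021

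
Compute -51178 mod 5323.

-51178 = -10·5323 + 2052, so -51178 ≡ 2052 (mod 5323).

2052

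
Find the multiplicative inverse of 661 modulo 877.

877 = 1*661 + 216
661 = 3*216 + 13
216 = 16*13 + 8
13 = 1*8 + 5
8 = 1*5 + 3
5 = 1*3 + 2
3 = 1*2 + 1
2 = 2*1 + 0
gcd(661, 877) = 1, so the inverse exists.
Back-substitute for 1:
1 = 1*3 − 1*2
  = −1*5 + 2*3
  = 2*8 − 3*5
  = −3*13 + 5*8
  = 5*216 − 83*13
  = −83*661 + 254*216
  = 254*877 − 337*661
So 661⁻¹ ≡ −337 ≡ 540 (mod 877).

540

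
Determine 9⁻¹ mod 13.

3

Run the extended Euclidean algorithm:
13 = 1·9 + 4
9 = 2·4 + 1
4 = 4·1 + 0
gcd(9, 13) = 1, so the inverse exists.
Back-substitute for 1:
1 = 1·9 − 2·4
  = −2·13 + 3·9
So 9⁻¹ ≡ 3 (mod 13).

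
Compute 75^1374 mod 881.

1374 in binary is 10101011110, i.e. 1374 = 1024 + 256 + 64 + 16 + 8 + 4 + 2.
75^1 ≡ 75 (mod 881)
75^2 ≡ 75^2 = 5625 ≡ 339 (mod 881)
75^4 ≡ 339^2 = 114921 ≡ 391 (mod 881)
75^8 ≡ 391^2 = 152881 ≡ 468 (mod 881)
75^16 ≡ 468^2 = 219024 ≡ 536 (mod 881)
75^32 ≡ 536^2 = 287296 ≡ 90 (mod 881)
75^64 ≡ 90^2 = 8100 ≡ 171 (mod 881)
75^128 ≡ 171^2 = 29241 ≡ 168 (mod 881)
75^256 ≡ 168^2 = 28224 ≡ 32 (mod 881)
75^512 ≡ 32^2 = 1024 ≡ 143 (mod 881)
75^1024 ≡ 143^2 = 20449 ≡ 186 (mod 881)
75^1374 = 75^1024 * 75^256 * 75^64 * 75^16 * 75^8 * 75^4 * 75^2 ≡ 186 * 32 * 171 * 536 * 468 * 391 * 339 (mod 881).
Accumulate the product:
186 * 32 = 5952 ≡ 666
666 * 171 = 113886 ≡ 237
237 * 536 = 127032 ≡ 168
168 * 468 = 78624 ≡ 215
215 * 391 = 84065 ≡ 370
370 * 339 = 125430 ≡ 328

328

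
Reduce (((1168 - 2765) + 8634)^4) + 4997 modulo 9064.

1168 - 2765 = -1597 ≡ 7467 (mod 9064)
7467 + 8634 = 16101 ≡ 7037 (mod 9064)
(7037)^4 ≡ 4305 (mod 9064)
4305 + 4997 = 9302 ≡ 238 (mod 9064)

238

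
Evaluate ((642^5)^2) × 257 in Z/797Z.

95

(642)^5 ≡ 9 (mod 797)
(9)^2 ≡ 81 (mod 797)
81 × 257 = 20817 ≡ 95 (mod 797)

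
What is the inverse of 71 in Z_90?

71

Run the extended Euclidean algorithm:
90 = 1·71 + 19
71 = 3·19 + 14
19 = 1·14 + 5
14 = 2·5 + 4
5 = 1·4 + 1
4 = 4·1 + 0
gcd(71, 90) = 1, so the inverse exists.
Back-substitute for 1:
1 = 1·5 − 1·4
  = −1·14 + 3·5
  = 3·19 − 4·14
  = −4·71 + 15·19
  = 15·90 − 19·71
So 71⁻¹ ≡ −19 ≡ 71 (mod 90).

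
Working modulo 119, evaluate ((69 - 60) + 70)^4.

72

69 - 60 = 9
9 + 70 = 79
(79)^4 ≡ 72 (mod 119)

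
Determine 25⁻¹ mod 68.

49

By the extended Euclidean algorithm:
68 = 2·25 + 18
25 = 1·18 + 7
18 = 2·7 + 4
7 = 1·4 + 3
4 = 1·3 + 1
3 = 3·1 + 0
gcd(25, 68) = 1, so the inverse exists.
Back-substitute for 1:
1 = 1·4 − 1·3
  = −1·7 + 2·4
  = 2·18 − 5·7
  = −5·25 + 7·18
  = 7·68 − 19·25
So 25⁻¹ ≡ −19 ≡ 49 (mod 68).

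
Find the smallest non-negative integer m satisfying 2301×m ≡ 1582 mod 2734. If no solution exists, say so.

110

gcd(2301, 2734) = 1, so a unique solution mod 2734 exists.
2301⁻¹ ≡ 1749 (mod 2734).
m ≡ 1749×1582 ≡ 110 (mod 2734).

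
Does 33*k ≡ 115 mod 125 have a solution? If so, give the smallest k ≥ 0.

30

gcd(33, 125) = 1, so a unique solution mod 125 exists.
33⁻¹ ≡ 72 (mod 125).
k ≡ 72*115 ≡ 30 (mod 125).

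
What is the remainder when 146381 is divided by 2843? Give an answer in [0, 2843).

146381 = 51×2843 + 1388, so 146381 ≡ 1388 (mod 2843).

1388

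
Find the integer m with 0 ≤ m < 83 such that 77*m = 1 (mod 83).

69

83 = 1*77 + 6
77 = 12*6 + 5
6 = 1*5 + 1
5 = 5*1 + 0
gcd(77, 83) = 1, so the inverse exists.
Bézout: 1 = 13*83 − 14*77.
So 77⁻¹ ≡ −14 ≡ 69 (mod 83).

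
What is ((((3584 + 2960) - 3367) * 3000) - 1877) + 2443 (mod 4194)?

3584 + 2960 = 6544 ≡ 2350 (mod 4194)
2350 - 3367 = -1017 ≡ 3177 (mod 4194)
3177 * 3000 = 9531000 ≡ 2232 (mod 4194)
2232 - 1877 = 355
355 + 2443 = 2798

2798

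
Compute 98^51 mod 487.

251

By square-and-multiply:
98^1 ≡ 98 (mod 487)
98^2 ≡ 98^2 = 9604 ≡ 351 (mod 487)
98^4 ≡ 351^2 = 123201 ≡ 477 (mod 487)
98^8 ≡ 477^2 = 227529 ≡ 100 (mod 487)
98^16 ≡ 100^2 = 10000 ≡ 260 (mod 487)
98^32 ≡ 260^2 = 67600 ≡ 394 (mod 487)
98^51 = 98^32 · 98^16 · 98^2 · 98^1 ≡ 394 · 260 · 351 · 98 (mod 487).
Accumulate the product:
394 · 260 = 102440 ≡ 170
170 · 351 = 59670 ≡ 256
256 · 98 = 25088 ≡ 251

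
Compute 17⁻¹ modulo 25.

3

25 = 1*17 + 8
17 = 2*8 + 1
8 = 8*1 + 0
gcd(17, 25) = 1, so the inverse exists.
Back-substitute for 1:
1 = 1*17 − 2*8
  = −2*25 + 3*17
So 17⁻¹ ≡ 3 (mod 25).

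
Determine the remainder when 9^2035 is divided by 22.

Using repeated squaring:
2035 in binary is 11111110011, i.e. 2035 = 1024 + 512 + 256 + 128 + 64 + 32 + 16 + 2 + 1.
9^1 ≡ 9 (mod 22)
9^2 ≡ 9^2 = 81 ≡ 15 (mod 22)
9^4 ≡ 15^2 = 225 ≡ 5 (mod 22)
9^8 ≡ 5^2 = 25 ≡ 3 (mod 22)
9^16 ≡ 3^2 = 9 (mod 22)
9^32 ≡ 9^2 = 81 ≡ 15 (mod 22)
9^64 ≡ 15^2 = 225 ≡ 5 (mod 22)
9^128 ≡ 5^2 = 25 ≡ 3 (mod 22)
9^256 ≡ 3^2 = 9 (mod 22)
9^512 ≡ 9^2 = 81 ≡ 15 (mod 22)
9^1024 ≡ 15^2 = 225 ≡ 5 (mod 22)
9^2035 = 9^1024 × 9^512 × 9^256 × 9^128 × 9^64 × 9^32 × 9^16 × 9^2 × 9^1 ≡ 5 × 15 × 9 × 3 × 5 × 15 × 9 × 15 × 9 (mod 22).
Accumulate the product:
5 × 15 = 75 ≡ 9
9 × 9 = 81 ≡ 15
15 × 3 = 45 ≡ 1
1 × 5 = 5
5 × 15 = 75 ≡ 9
9 × 9 = 81 ≡ 15
15 × 15 = 225 ≡ 5
5 × 9 = 45 ≡ 1

1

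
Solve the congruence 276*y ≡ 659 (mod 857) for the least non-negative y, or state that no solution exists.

gcd(276, 857) = 1, so a unique solution mod 857 exists.
276⁻¹ ≡ 59 (mod 857).
y ≡ 59*659 ≡ 316 (mod 857).

316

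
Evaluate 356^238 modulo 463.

Using repeated squaring:
238 in binary is 11101110, i.e. 238 = 128 + 64 + 32 + 8 + 4 + 2.
356^1 ≡ 356 (mod 463)
356^2 ≡ 356^2 = 126736 ≡ 337 (mod 463)
356^4 ≡ 337^2 = 113569 ≡ 134 (mod 463)
356^8 ≡ 134^2 = 17956 ≡ 362 (mod 463)
356^16 ≡ 362^2 = 131044 ≡ 15 (mod 463)
356^32 ≡ 15^2 = 225 (mod 463)
356^64 ≡ 225^2 = 50625 ≡ 158 (mod 463)
356^128 ≡ 158^2 = 24964 ≡ 425 (mod 463)
356^238 = 356^128 · 356^64 · 356^32 · 356^8 · 356^4 · 356^2 ≡ 425 · 158 · 225 · 362 · 134 · 337 (mod 463).
Accumulate the product:
425 · 158 = 67150 ≡ 15
15 · 225 = 3375 ≡ 134
134 · 362 = 48508 ≡ 356
356 · 134 = 47704 ≡ 15
15 · 337 = 5055 ≡ 425

425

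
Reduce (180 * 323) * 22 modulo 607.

131

180 * 323 = 58140 ≡ 475 (mod 607)
475 * 22 = 10450 ≡ 131 (mod 607)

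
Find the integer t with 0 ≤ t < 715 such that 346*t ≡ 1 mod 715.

Apply the Euclidean algorithm and back-substitute:
715 = 2*346 + 23
346 = 15*23 + 1
23 = 23*1 + 0
gcd(346, 715) = 1, so the inverse exists.
Back-substitute for 1:
1 = 1*346 − 15*23
  = −15*715 + 31*346
So 346⁻¹ ≡ 31 (mod 715).

31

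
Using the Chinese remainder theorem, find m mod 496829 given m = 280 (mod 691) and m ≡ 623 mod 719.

364437

691⁻¹ mod 719: 691×77 ≡ 1 (mod 719), so 691⁻¹ ≡ 77.
m = 280 + 691×((623 − 280)×77 mod 719) = 280 + 691×527 = 364437.
Check: 364437 mod 691 = 280, 364437 mod 719 = 623. ✓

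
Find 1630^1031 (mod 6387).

Compute successive squares:
1031 in binary is 10000000111, i.e. 1031 = 1024 + 4 + 2 + 1.
1630^1 ≡ 1630 (mod 6387)
1630^2 ≡ 1630^2 = 2656900 ≡ 6295 (mod 6387)
1630^4 ≡ 6295^2 = 39627025 ≡ 2077 (mod 6387)
1630^8 ≡ 2077^2 = 4313929 ≡ 2704 (mod 6387)
1630^16 ≡ 2704^2 = 7311616 ≡ 4888 (mod 6387)
1630^32 ≡ 4888^2 = 23892544 ≡ 5164 (mod 6387)
1630^64 ≡ 5164^2 = 26666896 ≡ 1171 (mod 6387)
1630^128 ≡ 1171^2 = 1371241 ≡ 4423 (mod 6387)
1630^256 ≡ 4423^2 = 19562929 ≡ 5935 (mod 6387)
1630^512 ≡ 5935^2 = 35224225 ≡ 6307 (mod 6387)
1630^1024 ≡ 6307^2 = 39778249 ≡ 13 (mod 6387)
1630^1031 = 1630^1024 · 1630^4 · 1630^2 · 1630^1 ≡ 13 · 2077 · 6295 · 1630 (mod 6387).
Accumulate the product:
13 · 2077 = 27001 ≡ 1453
1453 · 6295 = 9146635 ≡ 451
451 · 1630 = 735130 ≡ 625

625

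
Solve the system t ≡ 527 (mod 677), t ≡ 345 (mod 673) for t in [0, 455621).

677⁻¹ mod 673: 677*505 ≡ 1 (mod 673), so 677⁻¹ ≡ 505.
t = 527 + 677*((345 − 527)*505 mod 673) = 527 + 677*291 = 197534.

197534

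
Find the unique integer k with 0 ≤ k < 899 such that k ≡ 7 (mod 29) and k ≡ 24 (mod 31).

210

29⁻¹ mod 31: 29·15 ≡ 1 (mod 31), so 29⁻¹ ≡ 15.
k = 7 + 29·((24 − 7)·15 mod 31) = 7 + 29·7 = 210.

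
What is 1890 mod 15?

0

1890 = 126×15 + 0, so 1890 ≡ 0 (mod 15).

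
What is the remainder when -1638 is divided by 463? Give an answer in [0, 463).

-1638 = -4*463 + 214, so -1638 ≡ 214 (mod 463).

214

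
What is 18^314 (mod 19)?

1

Using repeated squaring:
314 in binary is 100111010, i.e. 314 = 256 + 32 + 16 + 8 + 2.
18^1 ≡ 18 (mod 19)
18^2 ≡ 18^2 = 324 ≡ 1 (mod 19)
18^4 ≡ 1^2 = 1 (mod 19)
18^8 ≡ 1^2 = 1 (mod 19)
18^16 ≡ 1^2 = 1 (mod 19)
18^32 ≡ 1^2 = 1 (mod 19)
18^64 ≡ 1^2 = 1 (mod 19)
18^128 ≡ 1^2 = 1 (mod 19)
18^256 ≡ 1^2 = 1 (mod 19)
18^314 = 18^256 * 18^32 * 18^16 * 18^8 * 18^2 ≡ 1 * 1 * 1 * 1 * 1 (mod 19).
Accumulate the product:
1 * 1 = 1
1 * 1 = 1
1 * 1 = 1
1 * 1 = 1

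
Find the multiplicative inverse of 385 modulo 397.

33

Run the extended Euclidean algorithm:
397 = 1×385 + 12
385 = 32×12 + 1
12 = 12×1 + 0
gcd(385, 397) = 1, so the inverse exists.
Bézout: 1 = −32×397 + 33×385.
So 385⁻¹ ≡ 33 (mod 397).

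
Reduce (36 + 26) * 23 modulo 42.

40

36 + 26 = 62 ≡ 20 (mod 42)
20 * 23 = 460 ≡ 40 (mod 42)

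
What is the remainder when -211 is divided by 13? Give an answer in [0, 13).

-211 = -17*13 + 10, so -211 ≡ 10 (mod 13).

10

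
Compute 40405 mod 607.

40405 = 66·607 + 343, so 40405 ≡ 343 (mod 607).

343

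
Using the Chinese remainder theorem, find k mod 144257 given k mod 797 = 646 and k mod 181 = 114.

111429

797⁻¹ mod 181: 797×62 ≡ 1 (mod 181), so 797⁻¹ ≡ 62.
k = 646 + 797×((114 − 646)×62 mod 181) = 646 + 797×139 = 111429.
Check: 111429 mod 797 = 646, 111429 mod 181 = 114. ✓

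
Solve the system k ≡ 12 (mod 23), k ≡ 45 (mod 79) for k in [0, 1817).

1783

23⁻¹ mod 79: 23×55 ≡ 1 (mod 79), so 23⁻¹ ≡ 55.
k = 12 + 23×((45 − 12)×55 mod 79) = 12 + 23×77 = 1783.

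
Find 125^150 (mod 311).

169

125^1 ≡ 125 (mod 311)
125^2 ≡ 125^2 = 15625 ≡ 75 (mod 311)
125^4 ≡ 75^2 = 5625 ≡ 27 (mod 311)
125^8 ≡ 27^2 = 729 ≡ 107 (mod 311)
125^16 ≡ 107^2 = 11449 ≡ 253 (mod 311)
125^32 ≡ 253^2 = 64009 ≡ 254 (mod 311)
125^64 ≡ 254^2 = 64516 ≡ 139 (mod 311)
125^128 ≡ 139^2 = 19321 ≡ 39 (mod 311)
125^150 = 125^128 * 125^16 * 125^4 * 125^2 ≡ 39 * 253 * 27 * 75 (mod 311).
Accumulate the product:
39 * 253 = 9867 ≡ 226
226 * 27 = 6102 ≡ 193
193 * 75 = 14475 ≡ 169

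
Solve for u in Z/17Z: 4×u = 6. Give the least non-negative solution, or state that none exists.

10

gcd(4, 17) = 1, so a unique solution mod 17 exists.
4⁻¹ ≡ 13 (mod 17).
u ≡ 13×6 ≡ 10 (mod 17).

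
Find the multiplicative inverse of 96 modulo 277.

101

Apply the Euclidean algorithm and back-substitute:
277 = 2·96 + 85
96 = 1·85 + 11
85 = 7·11 + 8
11 = 1·8 + 3
8 = 2·3 + 2
3 = 1·2 + 1
2 = 2·1 + 0
gcd(96, 277) = 1, so the inverse exists.
Bézout: 1 = −35·277 + 101·96.
So 96⁻¹ ≡ 101 (mod 277).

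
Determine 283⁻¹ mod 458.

123

458 = 1·283 + 175
283 = 1·175 + 108
175 = 1·108 + 67
108 = 1·67 + 41
67 = 1·41 + 26
41 = 1·26 + 15
26 = 1·15 + 11
15 = 1·11 + 4
11 = 2·4 + 3
4 = 1·3 + 1
3 = 3·1 + 0
gcd(283, 458) = 1, so the inverse exists.
Bézout: 1 = −76·458 + 123·283.
So 283⁻¹ ≡ 123 (mod 458).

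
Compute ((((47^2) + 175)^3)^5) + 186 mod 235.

200

(47)^2 ≡ 94 (mod 235)
94 + 175 = 269 ≡ 34 (mod 235)
(34)^3 ≡ 59 (mod 235)
(59)^5 ≡ 14 (mod 235)
14 + 186 = 200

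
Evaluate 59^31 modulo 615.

59

31 in binary is 11111, i.e. 31 = 16 + 8 + 4 + 2 + 1.
59^1 ≡ 59 (mod 615)
59^2 ≡ 59^2 = 3481 ≡ 406 (mod 615)
59^4 ≡ 406^2 = 164836 ≡ 16 (mod 615)
59^8 ≡ 16^2 = 256 (mod 615)
59^16 ≡ 256^2 = 65536 ≡ 346 (mod 615)
59^31 = 59^16 * 59^8 * 59^4 * 59^2 * 59^1 ≡ 346 * 256 * 16 * 406 * 59 (mod 615).
Accumulate the product:
346 * 256 = 88576 ≡ 16
16 * 16 = 256
256 * 406 = 103936 ≡ 1
1 * 59 = 59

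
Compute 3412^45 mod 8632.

Using repeated squaring:
3412^1 ≡ 3412 (mod 8632)
3412^2 ≡ 3412^2 = 11641744 ≡ 5808 (mod 8632)
3412^4 ≡ 5808^2 = 33732864 ≡ 7640 (mod 8632)
3412^8 ≡ 7640^2 = 58369600 ≡ 16 (mod 8632)
3412^16 ≡ 16^2 = 256 (mod 8632)
3412^32 ≡ 256^2 = 65536 ≡ 5112 (mod 8632)
3412^45 = 3412^32 · 3412^8 · 3412^4 · 3412^1 ≡ 5112 · 16 · 7640 · 3412 (mod 8632).
Accumulate the product:
5112 · 16 = 81792 ≡ 4104
4104 · 7640 = 31354560 ≡ 3136
3136 · 3412 = 10700032 ≡ 4984

4984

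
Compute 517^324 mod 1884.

1669

324 in binary is 101000100, i.e. 324 = 256 + 64 + 4.
517^1 ≡ 517 (mod 1884)
517^2 ≡ 517^2 = 267289 ≡ 1645 (mod 1884)
517^4 ≡ 1645^2 = 2706025 ≡ 601 (mod 1884)
517^8 ≡ 601^2 = 361201 ≡ 1357 (mod 1884)
517^16 ≡ 1357^2 = 1841449 ≡ 781 (mod 1884)
517^32 ≡ 781^2 = 609961 ≡ 1429 (mod 1884)
517^64 ≡ 1429^2 = 2042041 ≡ 1669 (mod 1884)
517^128 ≡ 1669^2 = 2785561 ≡ 1009 (mod 1884)
517^256 ≡ 1009^2 = 1018081 ≡ 721 (mod 1884)
517^324 = 517^256 × 517^64 × 517^4 ≡ 721 × 1669 × 601 (mod 1884).
Accumulate the product:
721 × 1669 = 1203349 ≡ 1357
1357 × 601 = 815557 ≡ 1669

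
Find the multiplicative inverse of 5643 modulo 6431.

Apply the Euclidean algorithm and back-substitute:
6431 = 1*5643 + 788
5643 = 7*788 + 127
788 = 6*127 + 26
127 = 4*26 + 23
26 = 1*23 + 3
23 = 7*3 + 2
3 = 1*2 + 1
2 = 2*1 + 0
gcd(5643, 6431) = 1, so the inverse exists.
Back-substitute for 1:
1 = 1*3 − 1*2
  = −1*23 + 8*3
  = 8*26 − 9*23
  = −9*127 + 44*26
  = 44*788 − 273*127
  = −273*5643 + 1955*788
  = 1955*6431 − 2228*5643
So 5643⁻¹ ≡ −2228 ≡ 4203 (mod 6431).

4203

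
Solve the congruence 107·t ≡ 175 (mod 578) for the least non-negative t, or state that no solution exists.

gcd(107, 578) = 1, so a unique solution mod 578 exists.
107⁻¹ ≡ 551 (mod 578).
t ≡ 551·175 ≡ 477 (mod 578).

477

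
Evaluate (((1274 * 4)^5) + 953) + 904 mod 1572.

377

1274 * 4 = 5096 ≡ 380 (mod 1572)
(380)^5 ≡ 92 (mod 1572)
92 + 953 = 1045
1045 + 904 = 1949 ≡ 377 (mod 1572)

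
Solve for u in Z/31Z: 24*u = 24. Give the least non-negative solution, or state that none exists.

gcd(24, 31) = 1, so a unique solution mod 31 exists.
24⁻¹ ≡ 22 (mod 31).
u ≡ 22*24 ≡ 1 (mod 31).

1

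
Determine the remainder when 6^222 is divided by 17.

9

Using repeated squaring:
222 in binary is 11011110, i.e. 222 = 128 + 64 + 16 + 8 + 4 + 2.
6^1 ≡ 6 (mod 17)
6^2 ≡ 6^2 = 36 ≡ 2 (mod 17)
6^4 ≡ 2^2 = 4 (mod 17)
6^8 ≡ 4^2 = 16 (mod 17)
6^16 ≡ 16^2 = 256 ≡ 1 (mod 17)
6^32 ≡ 1^2 = 1 (mod 17)
6^64 ≡ 1^2 = 1 (mod 17)
6^128 ≡ 1^2 = 1 (mod 17)
6^222 = 6^128 * 6^64 * 6^16 * 6^8 * 6^4 * 6^2 ≡ 1 * 1 * 1 * 16 * 4 * 2 (mod 17).
Accumulate the product:
1 * 1 = 1
1 * 1 = 1
1 * 16 = 16
16 * 4 = 64 ≡ 13
13 * 2 = 26 ≡ 9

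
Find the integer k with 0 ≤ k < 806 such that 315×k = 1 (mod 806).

87

Run the extended Euclidean algorithm:
806 = 2*315 + 176
315 = 1*176 + 139
176 = 1*139 + 37
139 = 3*37 + 28
37 = 1*28 + 9
28 = 3*9 + 1
9 = 9*1 + 0
gcd(315, 806) = 1, so the inverse exists.
Bézout: 1 = −34*806 + 87*315.
So 315⁻¹ ≡ 87 (mod 806).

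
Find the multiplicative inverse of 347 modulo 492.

Run the extended Euclidean algorithm:
492 = 1·347 + 145
347 = 2·145 + 57
145 = 2·57 + 31
57 = 1·31 + 26
31 = 1·26 + 5
26 = 5·5 + 1
5 = 5·1 + 0
gcd(347, 492) = 1, so the inverse exists.
Bézout: 1 = −67·492 + 95·347.
So 347⁻¹ ≡ 95 (mod 492).

95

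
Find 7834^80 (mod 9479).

Compute successive squares:
80 in binary is 1010000, i.e. 80 = 64 + 16.
7834^1 ≡ 7834 (mod 9479)
7834^2 ≡ 7834^2 = 61371556 ≡ 4510 (mod 9479)
7834^4 ≡ 4510^2 = 20340100 ≡ 7645 (mod 9479)
7834^8 ≡ 7645^2 = 58446025 ≡ 7990 (mod 9479)
7834^16 ≡ 7990^2 = 63840100 ≡ 8514 (mod 9479)
7834^32 ≡ 8514^2 = 72488196 ≡ 2283 (mod 9479)
7834^64 ≡ 2283^2 = 5212089 ≡ 8118 (mod 9479)
7834^80 = 7834^64 * 7834^16 ≡ 8118 * 8514 (mod 9479).
8118 * 8514 = 69116652 ≡ 5263 (mod 9479).

5263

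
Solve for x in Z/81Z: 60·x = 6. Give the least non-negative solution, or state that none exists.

gcd(60, 81) = 3, and 3 | 6, so solutions exist.
Divide through by 3: 20·x mod 27 = 2.
20⁻¹ ≡ 23 (mod 27).
x ≡ 23·2 ≡ 19 (mod 27).
The smallest non-negative solution is x = 19.

19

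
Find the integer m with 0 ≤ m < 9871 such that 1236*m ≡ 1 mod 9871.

By the extended Euclidean algorithm:
9871 = 7×1236 + 1219
1236 = 1×1219 + 17
1219 = 71×17 + 12
17 = 1×12 + 5
12 = 2×5 + 2
5 = 2×2 + 1
2 = 2×1 + 0
gcd(1236, 9871) = 1, so the inverse exists.
Bézout: 1 = −509×9871 + 4065×1236.
So 1236⁻¹ ≡ 4065 (mod 9871).

4065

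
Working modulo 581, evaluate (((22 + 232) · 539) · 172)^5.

490

22 + 232 = 254
254 · 539 = 136906 ≡ 371 (mod 581)
371 · 172 = 63812 ≡ 483 (mod 581)
(483)^5 ≡ 490 (mod 581)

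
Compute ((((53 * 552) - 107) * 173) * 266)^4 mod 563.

53 * 552 = 29256 ≡ 543 (mod 563)
543 - 107 = 436
436 * 173 = 75428 ≡ 549 (mod 563)
549 * 266 = 146034 ≡ 217 (mod 563)
(217)^4 ≡ 110 (mod 563)

110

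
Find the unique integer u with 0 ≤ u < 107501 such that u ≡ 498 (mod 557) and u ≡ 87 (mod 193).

557⁻¹ mod 193: 557×114 ≡ 1 (mod 193), so 557⁻¹ ≡ 114.
u = 498 + 557×((87 − 498)×114 mod 193) = 498 + 557×45 = 25563.

25563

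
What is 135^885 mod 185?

885 in binary is 1101110101, i.e. 885 = 512 + 256 + 64 + 32 + 16 + 4 + 1.
135^1 ≡ 135 (mod 185)
135^2 ≡ 135^2 = 18225 ≡ 95 (mod 185)
135^4 ≡ 95^2 = 9025 ≡ 145 (mod 185)
135^8 ≡ 145^2 = 21025 ≡ 120 (mod 185)
135^16 ≡ 120^2 = 14400 ≡ 155 (mod 185)
135^32 ≡ 155^2 = 24025 ≡ 160 (mod 185)
135^64 ≡ 160^2 = 25600 ≡ 70 (mod 185)
135^128 ≡ 70^2 = 4900 ≡ 90 (mod 185)
135^256 ≡ 90^2 = 8100 ≡ 145 (mod 185)
135^512 ≡ 145^2 = 21025 ≡ 120 (mod 185)
135^885 = 135^512 · 135^256 · 135^64 · 135^32 · 135^16 · 135^4 · 135^1 ≡ 120 · 145 · 70 · 160 · 155 · 145 · 135 (mod 185).
Accumulate the product:
120 · 145 = 17400 ≡ 10
10 · 70 = 700 ≡ 145
145 · 160 = 23200 ≡ 75
75 · 155 = 11625 ≡ 155
155 · 145 = 22475 ≡ 90
90 · 135 = 12150 ≡ 125

125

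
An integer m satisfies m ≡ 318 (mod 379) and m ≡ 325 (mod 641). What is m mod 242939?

60579

379⁻¹ mod 641: 379·389 ≡ 1 (mod 641), so 379⁻¹ ≡ 389.
m = 318 + 379·((325 − 318)·389 mod 641) = 318 + 379·159 = 60579.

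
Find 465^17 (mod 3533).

1414

By square-and-multiply:
17 in binary is 10001, i.e. 17 = 16 + 1.
465^1 ≡ 465 (mod 3533)
465^2 ≡ 465^2 = 216225 ≡ 712 (mod 3533)
465^4 ≡ 712^2 = 506944 ≡ 1725 (mod 3533)
465^8 ≡ 1725^2 = 2975625 ≡ 839 (mod 3533)
465^16 ≡ 839^2 = 703921 ≡ 854 (mod 3533)
465^17 = 465^16 × 465^1 ≡ 854 × 465 (mod 3533).
854 × 465 = 397110 ≡ 1414 (mod 3533).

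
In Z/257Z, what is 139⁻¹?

257 = 1·139 + 118
139 = 1·118 + 21
118 = 5·21 + 13
21 = 1·13 + 8
13 = 1·8 + 5
8 = 1·5 + 3
5 = 1·3 + 2
3 = 1·2 + 1
2 = 2·1 + 0
gcd(139, 257) = 1, so the inverse exists.
Back-substitute for 1:
1 = 1·3 − 1·2
  = −1·5 + 2·3
  = 2·8 − 3·5
  = −3·13 + 5·8
  = 5·21 − 8·13
  = −8·118 + 45·21
  = 45·139 − 53·118
  = −53·257 + 98·139
So 139⁻¹ ≡ 98 (mod 257).

98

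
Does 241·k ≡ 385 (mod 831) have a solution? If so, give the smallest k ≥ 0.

gcd(241, 831) = 1, so a unique solution mod 831 exists.
241⁻¹ ≡ 100 (mod 831).
k ≡ 100·385 ≡ 274 (mod 831).

274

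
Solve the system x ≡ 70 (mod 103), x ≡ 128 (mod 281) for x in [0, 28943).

23451

103⁻¹ mod 281: 103×251 ≡ 1 (mod 281), so 103⁻¹ ≡ 251.
x = 70 + 103×((128 − 70)×251 mod 281) = 70 + 103×227 = 23451.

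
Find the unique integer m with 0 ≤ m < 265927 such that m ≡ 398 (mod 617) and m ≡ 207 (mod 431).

617⁻¹ mod 431: 617×336 ≡ 1 (mod 431), so 617⁻¹ ≡ 336.
m = 398 + 617×((207 − 398)×336 mod 431) = 398 + 617×43 = 26929.

26929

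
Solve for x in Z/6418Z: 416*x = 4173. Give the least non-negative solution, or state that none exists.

no solution

gcd(416, 6418) = 2, and 2 does not divide 4173.
So the congruence has no solution.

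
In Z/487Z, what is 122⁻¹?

487 = 3*122 + 121
122 = 1*121 + 1
121 = 121*1 + 0
gcd(122, 487) = 1, so the inverse exists.
Bézout: 1 = −1*487 + 4*122.
So 122⁻¹ ≡ 4 (mod 487).

4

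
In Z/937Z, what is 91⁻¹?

937 = 10·91 + 27
91 = 3·27 + 10
27 = 2·10 + 7
10 = 1·7 + 3
7 = 2·3 + 1
3 = 3·1 + 0
gcd(91, 937) = 1, so the inverse exists.
Back-substitute for 1:
1 = 1·7 − 2·3
  = −2·10 + 3·7
  = 3·27 − 8·10
  = −8·91 + 27·27
  = 27·937 − 278·91
So 91⁻¹ ≡ −278 ≡ 659 (mod 937).

659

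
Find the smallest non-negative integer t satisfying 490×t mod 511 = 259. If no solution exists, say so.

gcd(490, 511) = 7, and 7 | 259, so solutions exist.
Divide through by 7: 70×t ≡ 37 mod 73.
70⁻¹ ≡ 24 (mod 73).
t ≡ 24×37 ≡ 12 (mod 73).
The smallest non-negative solution is t = 12.

12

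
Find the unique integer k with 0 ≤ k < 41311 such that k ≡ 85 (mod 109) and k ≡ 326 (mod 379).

12075

109⁻¹ mod 379: 109*153 ≡ 1 (mod 379), so 109⁻¹ ≡ 153.
k = 85 + 109*((326 − 85)*153 mod 379) = 85 + 109*110 = 12075.
Check: 12075 mod 109 = 85, 12075 mod 379 = 326. ✓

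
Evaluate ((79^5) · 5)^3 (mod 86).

39

(79)^5 ≡ 49 (mod 86)
49 · 5 = 245 ≡ 73 (mod 86)
(73)^3 ≡ 39 (mod 86)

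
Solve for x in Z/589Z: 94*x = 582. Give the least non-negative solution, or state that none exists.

520

gcd(94, 589) = 1, so a unique solution mod 589 exists.
94⁻¹ ≡ 94 (mod 589).
x ≡ 94*582 ≡ 520 (mod 589).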